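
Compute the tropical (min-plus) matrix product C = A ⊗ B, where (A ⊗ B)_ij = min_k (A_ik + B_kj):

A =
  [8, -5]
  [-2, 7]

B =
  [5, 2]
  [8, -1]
A ⊗ B =
  [3, -6]
  [3, 0]

Apply the min-plus product entry-by-entry:
  C[0][0] = min over k of (A[0][0] + B[0][0] = 8 + 5 = 13, A[0][1] + B[1][0] = -5 + 8 = 3) = 3 (attained at k = 1)
  C[0][1] = min over k of (A[0][0] + B[0][1] = 8 + 2 = 10, A[0][1] + B[1][1] = -5 + -1 = -6) = -6 (attained at k = 1)
  C[1][0] = min over k of (A[1][0] + B[0][0] = -2 + 5 = 3, A[1][1] + B[1][0] = 7 + 8 = 15) = 3 (attained at k = 0)
  C[1][1] = min over k of (A[1][0] + B[0][1] = -2 + 2 = 0, A[1][1] + B[1][1] = 7 + -1 = 6) = 0 (attained at k = 0)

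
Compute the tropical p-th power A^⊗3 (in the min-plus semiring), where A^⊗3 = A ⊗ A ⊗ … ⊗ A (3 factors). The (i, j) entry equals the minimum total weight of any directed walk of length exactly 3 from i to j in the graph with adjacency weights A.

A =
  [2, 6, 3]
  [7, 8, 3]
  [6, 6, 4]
A^⊗3 =
  [6, 10, 7]
  [11, 13, 11]
  [10, 14, 11]

Each entry (A^⊗3)_ij equals the minimum over all length-3 walks i = v_0 → v_1 → … → v_3 = j of Σ_t A[v_t][v_{t+1}]. For example, for (i, j) = (0, 2) we minimise over 9 possible intermediate vertex sequences; the minimum is 7, attained along the walk 0 → 0 → 0 → 2.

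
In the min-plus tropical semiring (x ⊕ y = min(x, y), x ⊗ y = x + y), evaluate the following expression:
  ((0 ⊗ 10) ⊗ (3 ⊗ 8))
((0 ⊗ 10) ⊗ (3 ⊗ 8)) = 21

Expand innermost to outermost. Recall ⊕ takes the minimum of its arguments and ⊗ takes their sum. Working out the expression ((0 ⊗ 10) ⊗ (3 ⊗ 8)) gives 21.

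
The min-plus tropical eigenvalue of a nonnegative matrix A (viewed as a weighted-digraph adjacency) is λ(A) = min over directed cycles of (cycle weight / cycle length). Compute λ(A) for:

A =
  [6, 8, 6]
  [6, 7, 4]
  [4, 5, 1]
λ(A) = 1

Enumerate directed cycles and compute their means (weight / length). Sample:
  cycle 0 → 0: weight = 6, length = 1, mean = 6/1 ≈ 6.000
  cycle 1 → 1: weight = 7, length = 1, mean = 7/1 ≈ 7.000
  cycle 2 → 2: weight = 1, length = 1, mean = 1/1 ≈ 1.000
  cycle 0 → 1 → 0: weight = 14, length = 2, mean = 14/2 ≈ 7.000
  cycle 0 → 2 → 0: weight = 10, length = 2, mean = 10/2 ≈ 5.000
  cycle 1 → 0 → 1: weight = 14, length = 2, mean = 14/2 ≈ 7.000
Minimum mean = 1.000, attained e.g. along the cycle 2 → 2 with weight 1 and length 1. So λ(A) = 1/1 = 1.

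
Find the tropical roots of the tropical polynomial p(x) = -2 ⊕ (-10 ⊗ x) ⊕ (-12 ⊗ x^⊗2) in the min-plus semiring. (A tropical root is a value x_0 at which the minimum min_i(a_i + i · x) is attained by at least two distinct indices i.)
Roots: {2, 8}

Each tropical root is a break point of the lower envelope of the lines y = a_i + i · x (there are 3 lines, with slopes 0, 1, ..., 2). Only the lines that attain the minimum somewhere contribute to roots; other lines are dominated. Here the surviving (envelope) indices are i = 2, i = 1, i = 0.
Intersections between consecutive envelope lines give the roots: for adjacent envelope indices i < j the intersection is x = (a_i − a_j) / (j − i). Reading off the sorted break points: {2, 8}.
Verification: at each break x_0, at least two indices attain the minimum of min_i(a_i + i · x_0).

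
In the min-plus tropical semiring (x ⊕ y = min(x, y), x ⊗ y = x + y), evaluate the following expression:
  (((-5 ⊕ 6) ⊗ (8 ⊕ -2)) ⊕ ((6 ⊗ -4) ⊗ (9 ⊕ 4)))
(((-5 ⊕ 6) ⊗ (8 ⊕ -2)) ⊕ ((6 ⊗ -4) ⊗ (9 ⊕ 4))) = -7

Expand innermost to outermost. Recall ⊕ takes the minimum of its arguments and ⊗ takes their sum. Working out the expression (((-5 ⊕ 6) ⊗ (8 ⊕ -2)) ⊕ ((6 ⊗ -4) ⊗ (9 ⊕ 4))) gives -7.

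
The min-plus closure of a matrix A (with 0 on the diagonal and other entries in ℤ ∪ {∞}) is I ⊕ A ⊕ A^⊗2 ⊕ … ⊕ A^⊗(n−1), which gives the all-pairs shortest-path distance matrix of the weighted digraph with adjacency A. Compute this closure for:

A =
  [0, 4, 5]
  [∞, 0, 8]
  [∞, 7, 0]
Closure =
  [0, 4, 5]
  [∞, 0, 8]
  [∞, 7, 0]

This is the Floyd-Warshall all-pairs shortest-path computation. For each intermediate vertex k = 0, 1, …, 2, update dist[i][j] ← min(dist[i][j], dist[i][k] + dist[k][j]). The final matrix gives, for each (i, j), the minimum total weight of any directed path from i to j (possibly empty when i = j).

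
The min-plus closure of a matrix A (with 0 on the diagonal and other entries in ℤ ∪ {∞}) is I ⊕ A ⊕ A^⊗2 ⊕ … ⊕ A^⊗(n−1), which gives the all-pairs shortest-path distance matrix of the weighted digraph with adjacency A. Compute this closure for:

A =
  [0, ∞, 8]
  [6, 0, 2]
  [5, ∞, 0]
Closure =
  [0, ∞, 8]
  [6, 0, 2]
  [5, ∞, 0]

This is the Floyd-Warshall all-pairs shortest-path computation. For each intermediate vertex k = 0, 1, …, 2, update dist[i][j] ← min(dist[i][j], dist[i][k] + dist[k][j]). The final matrix gives, for each (i, j), the minimum total weight of any directed path from i to j (possibly empty when i = j).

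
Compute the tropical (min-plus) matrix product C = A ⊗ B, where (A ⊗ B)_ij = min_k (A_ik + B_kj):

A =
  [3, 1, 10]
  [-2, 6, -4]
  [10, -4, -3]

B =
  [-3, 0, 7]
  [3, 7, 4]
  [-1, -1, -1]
A ⊗ B =
  [0, 3, 5]
  [-5, -5, -5]
  [-4, -4, -4]

Apply the min-plus product entry-by-entry:
  C[0][0] = min over k of (A[0][0] + B[0][0] = 3 + -3 = 0, A[0][1] + B[1][0] = 1 + 3 = 4, A[0][2] + B[2][0] = 10 + -1 = 9) = 0 (attained at k = 0)
  C[0][1] = min over k of (A[0][0] + B[0][1] = 3 + 0 = 3, A[0][1] + B[1][1] = 1 + 7 = 8, A[0][2] + B[2][1] = 10 + -1 = 9) = 3 (attained at k = 0)
  C[0][2] = min over k of (A[0][0] + B[0][2] = 3 + 7 = 10, A[0][1] + B[1][2] = 1 + 4 = 5, A[0][2] + B[2][2] = 10 + -1 = 9) = 5 (attained at k = 1)
  C[1][0] = min over k of (A[1][0] + B[0][0] = -2 + -3 = -5, A[1][1] + B[1][0] = 6 + 3 = 9, A[1][2] + B[2][0] = -4 + -1 = -5) = -5 (attained at k = 0)
  C[1][1] = min over k of (A[1][0] + B[0][1] = -2 + 0 = -2, A[1][1] + B[1][1] = 6 + 7 = 13, A[1][2] + B[2][1] = -4 + -1 = -5) = -5 (attained at k = 2)
  C[1][2] = min over k of (A[1][0] + B[0][2] = -2 + 7 = 5, A[1][1] + B[1][2] = 6 + 4 = 10, A[1][2] + B[2][2] = -4 + -1 = -5) = -5 (attained at k = 2)
  C[2][0] = min over k of (A[2][0] + B[0][0] = 10 + -3 = 7, A[2][1] + B[1][0] = -4 + 3 = -1, A[2][2] + B[2][0] = -3 + -1 = -4) = -4 (attained at k = 2)
  C[2][1] = min over k of (A[2][0] + B[0][1] = 10 + 0 = 10, A[2][1] + B[1][1] = -4 + 7 = 3, A[2][2] + B[2][1] = -3 + -1 = -4) = -4 (attained at k = 2)
  C[2][2] = min over k of (A[2][0] + B[0][2] = 10 + 7 = 17, A[2][1] + B[1][2] = -4 + 4 = 0, A[2][2] + B[2][2] = -3 + -1 = -4) = -4 (attained at k = 2)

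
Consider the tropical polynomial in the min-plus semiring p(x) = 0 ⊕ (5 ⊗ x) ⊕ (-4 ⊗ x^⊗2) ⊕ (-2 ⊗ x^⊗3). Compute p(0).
p(0) = -4

A tropical monomial a ⊗ x^⊗i evaluates to a + i · x. Evaluating each term at x = 0:
  Term 0 contributes 0 + 0 · 0 = 0
  Term 1 contributes 5 + 1 · 0 = 5
  Term 2 contributes -4 + 2 · 0 = -4
  Term 3 contributes -2 + 3 · 0 = -2
p(0) = ⊕ of these = min[0, 5, -4, -2] = -4.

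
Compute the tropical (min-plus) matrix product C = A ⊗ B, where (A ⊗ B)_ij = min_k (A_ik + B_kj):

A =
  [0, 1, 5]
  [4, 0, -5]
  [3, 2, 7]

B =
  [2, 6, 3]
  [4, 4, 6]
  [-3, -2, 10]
A ⊗ B =
  [2, 3, 3]
  [-8, -7, 5]
  [4, 5, 6]

Apply the min-plus product entry-by-entry:
  C[0][0] = min over k of (A[0][0] + B[0][0] = 0 + 2 = 2, A[0][1] + B[1][0] = 1 + 4 = 5, A[0][2] + B[2][0] = 5 + -3 = 2) = 2 (attained at k = 0)
  C[0][1] = min over k of (A[0][0] + B[0][1] = 0 + 6 = 6, A[0][1] + B[1][1] = 1 + 4 = 5, A[0][2] + B[2][1] = 5 + -2 = 3) = 3 (attained at k = 2)
  C[0][2] = min over k of (A[0][0] + B[0][2] = 0 + 3 = 3, A[0][1] + B[1][2] = 1 + 6 = 7, A[0][2] + B[2][2] = 5 + 10 = 15) = 3 (attained at k = 0)
  C[1][0] = min over k of (A[1][0] + B[0][0] = 4 + 2 = 6, A[1][1] + B[1][0] = 0 + 4 = 4, A[1][2] + B[2][0] = -5 + -3 = -8) = -8 (attained at k = 2)
  C[1][1] = min over k of (A[1][0] + B[0][1] = 4 + 6 = 10, A[1][1] + B[1][1] = 0 + 4 = 4, A[1][2] + B[2][1] = -5 + -2 = -7) = -7 (attained at k = 2)
  C[1][2] = min over k of (A[1][0] + B[0][2] = 4 + 3 = 7, A[1][1] + B[1][2] = 0 + 6 = 6, A[1][2] + B[2][2] = -5 + 10 = 5) = 5 (attained at k = 2)
  C[2][0] = min over k of (A[2][0] + B[0][0] = 3 + 2 = 5, A[2][1] + B[1][0] = 2 + 4 = 6, A[2][2] + B[2][0] = 7 + -3 = 4) = 4 (attained at k = 2)
  C[2][1] = min over k of (A[2][0] + B[0][1] = 3 + 6 = 9, A[2][1] + B[1][1] = 2 + 4 = 6, A[2][2] + B[2][1] = 7 + -2 = 5) = 5 (attained at k = 2)
  C[2][2] = min over k of (A[2][0] + B[0][2] = 3 + 3 = 6, A[2][1] + B[1][2] = 2 + 6 = 8, A[2][2] + B[2][2] = 7 + 10 = 17) = 6 (attained at k = 0)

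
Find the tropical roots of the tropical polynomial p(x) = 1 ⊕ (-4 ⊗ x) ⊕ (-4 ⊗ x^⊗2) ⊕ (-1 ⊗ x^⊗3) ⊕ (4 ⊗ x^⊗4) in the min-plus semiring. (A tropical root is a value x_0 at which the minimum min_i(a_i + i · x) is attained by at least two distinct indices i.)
Roots: {-5, -3, 0, 5}

Each tropical root is a break point of the lower envelope of the lines y = a_i + i · x (there are 5 lines, with slopes 0, 1, ..., 4). Only the lines that attain the minimum somewhere contribute to roots; other lines are dominated. Here the surviving (envelope) indices are i = 4, i = 3, i = 2, i = 1, i = 0.
Intersections between consecutive envelope lines give the roots: for adjacent envelope indices i < j the intersection is x = (a_i − a_j) / (j − i). Reading off the sorted break points: {-5, -3, 0, 5}.
Verification: at each break x_0, at least two indices attain the minimum of min_i(a_i + i · x_0).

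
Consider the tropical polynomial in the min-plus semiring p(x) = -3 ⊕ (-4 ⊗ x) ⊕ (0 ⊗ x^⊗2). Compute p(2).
p(2) = -3

A tropical monomial a ⊗ x^⊗i evaluates to a + i · x. Evaluating each term at x = 2:
  Term 0 contributes -3 + 0 · 2 = -3
  Term 1 contributes -4 + 1 · 2 = -2
  Term 2 contributes 0 + 2 · 2 = 4
p(2) = ⊕ of these = min[-3, -2, 4] = -3.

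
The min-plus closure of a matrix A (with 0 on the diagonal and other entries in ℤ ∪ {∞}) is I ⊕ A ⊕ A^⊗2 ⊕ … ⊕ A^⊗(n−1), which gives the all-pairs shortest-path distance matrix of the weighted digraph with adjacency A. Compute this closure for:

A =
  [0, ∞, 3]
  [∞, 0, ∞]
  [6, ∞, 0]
Closure =
  [0, ∞, 3]
  [∞, 0, ∞]
  [6, ∞, 0]

This is the Floyd-Warshall all-pairs shortest-path computation. For each intermediate vertex k = 0, 1, …, 2, update dist[i][j] ← min(dist[i][j], dist[i][k] + dist[k][j]). The final matrix gives, for each (i, j), the minimum total weight of any directed path from i to j (possibly empty when i = j).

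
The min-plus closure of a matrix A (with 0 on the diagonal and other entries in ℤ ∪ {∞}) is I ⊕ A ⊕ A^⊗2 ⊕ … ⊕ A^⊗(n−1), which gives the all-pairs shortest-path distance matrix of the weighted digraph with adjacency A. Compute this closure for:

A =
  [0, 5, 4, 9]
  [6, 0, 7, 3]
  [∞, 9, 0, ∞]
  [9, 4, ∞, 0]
Closure =
  [0, 5, 4, 8]
  [6, 0, 7, 3]
  [15, 9, 0, 12]
  [9, 4, 11, 0]

This is the Floyd-Warshall all-pairs shortest-path computation. For each intermediate vertex k = 0, 1, …, 3, update dist[i][j] ← min(dist[i][j], dist[i][k] + dist[k][j]). The final matrix gives, for each (i, j), the minimum total weight of any directed path from i to j (possibly empty when i = j).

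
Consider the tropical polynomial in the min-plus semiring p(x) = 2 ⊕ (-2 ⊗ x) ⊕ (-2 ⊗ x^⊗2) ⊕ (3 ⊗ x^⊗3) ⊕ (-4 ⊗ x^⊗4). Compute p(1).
p(1) = -1

A tropical monomial a ⊗ x^⊗i evaluates to a + i · x. Evaluating each term at x = 1:
  Term 0 contributes 2 + 0 · 1 = 2
  Term 1 contributes -2 + 1 · 1 = -1
  Term 2 contributes -2 + 2 · 1 = 0
  Term 3 contributes 3 + 3 · 1 = 6
  Term 4 contributes -4 + 4 · 1 = 0
p(1) = ⊕ of these = min[2, -1, 0, 6, 0] = -1.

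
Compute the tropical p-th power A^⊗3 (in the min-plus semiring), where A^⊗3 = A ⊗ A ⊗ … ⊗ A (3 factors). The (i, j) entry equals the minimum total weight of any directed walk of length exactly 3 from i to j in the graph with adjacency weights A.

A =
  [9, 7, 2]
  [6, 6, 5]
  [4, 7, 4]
A^⊗3 =
  [10, 13, 8]
  [12, 15, 11]
  [10, 13, 10]

Each entry (A^⊗3)_ij equals the minimum over all length-3 walks i = v_0 → v_1 → … → v_3 = j of Σ_t A[v_t][v_{t+1}]. For example, for (i, j) = (0, 2) we minimise over 9 possible intermediate vertex sequences; the minimum is 8, attained along the walk 0 → 2 → 0 → 2.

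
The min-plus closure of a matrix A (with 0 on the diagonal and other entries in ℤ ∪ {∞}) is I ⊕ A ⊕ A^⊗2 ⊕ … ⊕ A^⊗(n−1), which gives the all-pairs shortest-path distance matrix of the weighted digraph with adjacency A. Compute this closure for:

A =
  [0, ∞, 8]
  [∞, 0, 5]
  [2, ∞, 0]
Closure =
  [0, ∞, 8]
  [7, 0, 5]
  [2, ∞, 0]

This is the Floyd-Warshall all-pairs shortest-path computation. For each intermediate vertex k = 0, 1, …, 2, update dist[i][j] ← min(dist[i][j], dist[i][k] + dist[k][j]). The final matrix gives, for each (i, j), the minimum total weight of any directed path from i to j (possibly empty when i = j).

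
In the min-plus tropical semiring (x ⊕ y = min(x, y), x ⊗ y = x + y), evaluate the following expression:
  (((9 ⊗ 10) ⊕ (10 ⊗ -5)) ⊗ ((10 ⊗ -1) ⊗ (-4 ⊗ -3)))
(((9 ⊗ 10) ⊕ (10 ⊗ -5)) ⊗ ((10 ⊗ -1) ⊗ (-4 ⊗ -3))) = 7

Expand innermost to outermost. Recall ⊕ takes the minimum of its arguments and ⊗ takes their sum. Working out the expression (((9 ⊗ 10) ⊕ (10 ⊗ -5)) ⊗ ((10 ⊗ -1) ⊗ (-4 ⊗ -3))) gives 7.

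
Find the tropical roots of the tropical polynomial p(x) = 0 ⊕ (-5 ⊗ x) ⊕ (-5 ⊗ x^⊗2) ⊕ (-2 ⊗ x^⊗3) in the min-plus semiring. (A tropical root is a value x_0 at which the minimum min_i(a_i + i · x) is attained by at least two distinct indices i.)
Roots: {-3, 0, 5}

Each tropical root is a break point of the lower envelope of the lines y = a_i + i · x (there are 4 lines, with slopes 0, 1, ..., 3). Only the lines that attain the minimum somewhere contribute to roots; other lines are dominated. Here the surviving (envelope) indices are i = 3, i = 2, i = 1, i = 0.
Intersections between consecutive envelope lines give the roots: for adjacent envelope indices i < j the intersection is x = (a_i − a_j) / (j − i). Reading off the sorted break points: {-3, 0, 5}.
Verification: at each break x_0, at least two indices attain the minimum of min_i(a_i + i · x_0).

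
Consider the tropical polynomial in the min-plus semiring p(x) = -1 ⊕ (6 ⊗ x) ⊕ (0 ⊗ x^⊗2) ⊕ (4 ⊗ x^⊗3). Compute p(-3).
p(-3) = -6

A tropical monomial a ⊗ x^⊗i evaluates to a + i · x. Evaluating each term at x = -3:
  Term 0 contributes -1 + 0 · -3 = -1
  Term 1 contributes 6 + 1 · -3 = 3
  Term 2 contributes 0 + 2 · -3 = -6
  Term 3 contributes 4 + 3 · -3 = -5
p(-3) = ⊕ of these = min[-1, 3, -6, -5] = -6.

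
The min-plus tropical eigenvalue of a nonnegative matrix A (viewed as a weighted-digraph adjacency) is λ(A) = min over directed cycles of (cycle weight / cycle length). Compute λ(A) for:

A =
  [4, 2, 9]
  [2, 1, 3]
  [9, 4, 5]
λ(A) = 1

Enumerate directed cycles and compute their means (weight / length). Sample:
  cycle 0 → 0: weight = 4, length = 1, mean = 4/1 ≈ 4.000
  cycle 1 → 1: weight = 1, length = 1, mean = 1/1 ≈ 1.000
  cycle 2 → 2: weight = 5, length = 1, mean = 5/1 ≈ 5.000
  cycle 0 → 1 → 0: weight = 4, length = 2, mean = 4/2 ≈ 2.000
  cycle 0 → 2 → 0: weight = 18, length = 2, mean = 18/2 ≈ 9.000
  cycle 1 → 0 → 1: weight = 4, length = 2, mean = 4/2 ≈ 2.000
Minimum mean = 1.000, attained e.g. along the cycle 1 → 1 with weight 1 and length 1. So λ(A) = 1/1 = 1.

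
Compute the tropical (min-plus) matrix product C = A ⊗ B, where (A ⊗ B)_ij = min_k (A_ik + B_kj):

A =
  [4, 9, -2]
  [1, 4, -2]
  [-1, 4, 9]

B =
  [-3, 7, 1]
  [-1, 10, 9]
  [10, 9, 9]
A ⊗ B =
  [1, 7, 5]
  [-2, 7, 2]
  [-4, 6, 0]

Apply the min-plus product entry-by-entry:
  C[0][0] = min over k of (A[0][0] + B[0][0] = 4 + -3 = 1, A[0][1] + B[1][0] = 9 + -1 = 8, A[0][2] + B[2][0] = -2 + 10 = 8) = 1 (attained at k = 0)
  C[0][1] = min over k of (A[0][0] + B[0][1] = 4 + 7 = 11, A[0][1] + B[1][1] = 9 + 10 = 19, A[0][2] + B[2][1] = -2 + 9 = 7) = 7 (attained at k = 2)
  C[0][2] = min over k of (A[0][0] + B[0][2] = 4 + 1 = 5, A[0][1] + B[1][2] = 9 + 9 = 18, A[0][2] + B[2][2] = -2 + 9 = 7) = 5 (attained at k = 0)
  C[1][0] = min over k of (A[1][0] + B[0][0] = 1 + -3 = -2, A[1][1] + B[1][0] = 4 + -1 = 3, A[1][2] + B[2][0] = -2 + 10 = 8) = -2 (attained at k = 0)
  C[1][1] = min over k of (A[1][0] + B[0][1] = 1 + 7 = 8, A[1][1] + B[1][1] = 4 + 10 = 14, A[1][2] + B[2][1] = -2 + 9 = 7) = 7 (attained at k = 2)
  C[1][2] = min over k of (A[1][0] + B[0][2] = 1 + 1 = 2, A[1][1] + B[1][2] = 4 + 9 = 13, A[1][2] + B[2][2] = -2 + 9 = 7) = 2 (attained at k = 0)
  C[2][0] = min over k of (A[2][0] + B[0][0] = -1 + -3 = -4, A[2][1] + B[1][0] = 4 + -1 = 3, A[2][2] + B[2][0] = 9 + 10 = 19) = -4 (attained at k = 0)
  C[2][1] = min over k of (A[2][0] + B[0][1] = -1 + 7 = 6, A[2][1] + B[1][1] = 4 + 10 = 14, A[2][2] + B[2][1] = 9 + 9 = 18) = 6 (attained at k = 0)
  C[2][2] = min over k of (A[2][0] + B[0][2] = -1 + 1 = 0, A[2][1] + B[1][2] = 4 + 9 = 13, A[2][2] + B[2][2] = 9 + 9 = 18) = 0 (attained at k = 0)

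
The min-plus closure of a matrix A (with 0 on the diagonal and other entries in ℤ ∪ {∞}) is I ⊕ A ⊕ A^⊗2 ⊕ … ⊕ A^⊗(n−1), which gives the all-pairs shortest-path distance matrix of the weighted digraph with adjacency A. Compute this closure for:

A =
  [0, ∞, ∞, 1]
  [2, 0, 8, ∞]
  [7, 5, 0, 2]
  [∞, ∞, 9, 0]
Closure =
  [0, 15, 10, 1]
  [2, 0, 8, 3]
  [7, 5, 0, 2]
  [16, 14, 9, 0]

This is the Floyd-Warshall all-pairs shortest-path computation. For each intermediate vertex k = 0, 1, …, 3, update dist[i][j] ← min(dist[i][j], dist[i][k] + dist[k][j]). The final matrix gives, for each (i, j), the minimum total weight of any directed path from i to j (possibly empty when i = j).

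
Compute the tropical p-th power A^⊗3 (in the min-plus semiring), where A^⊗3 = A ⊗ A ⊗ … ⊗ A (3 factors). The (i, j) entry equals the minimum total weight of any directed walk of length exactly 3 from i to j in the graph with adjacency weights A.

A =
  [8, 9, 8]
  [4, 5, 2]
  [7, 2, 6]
A^⊗3 =
  [14, 13, 12]
  [8, 9, 6]
  [11, 6, 9]

Each entry (A^⊗3)_ij equals the minimum over all length-3 walks i = v_0 → v_1 → … → v_3 = j of Σ_t A[v_t][v_{t+1}]. For example, for (i, j) = (0, 2) we minimise over 9 possible intermediate vertex sequences; the minimum is 12, attained along the walk 0 → 2 → 1 → 2.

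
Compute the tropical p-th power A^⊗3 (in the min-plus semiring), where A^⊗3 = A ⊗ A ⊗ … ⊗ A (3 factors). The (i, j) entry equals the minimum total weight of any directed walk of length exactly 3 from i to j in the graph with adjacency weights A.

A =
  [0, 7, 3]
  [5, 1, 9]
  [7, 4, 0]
A^⊗3 =
  [0, 7, 3]
  [5, 3, 8]
  [7, 4, 0]

Each entry (A^⊗3)_ij equals the minimum over all length-3 walks i = v_0 → v_1 → … → v_3 = j of Σ_t A[v_t][v_{t+1}]. For example, for (i, j) = (0, 2) we minimise over 9 possible intermediate vertex sequences; the minimum is 3, attained along the walk 0 → 0 → 0 → 2.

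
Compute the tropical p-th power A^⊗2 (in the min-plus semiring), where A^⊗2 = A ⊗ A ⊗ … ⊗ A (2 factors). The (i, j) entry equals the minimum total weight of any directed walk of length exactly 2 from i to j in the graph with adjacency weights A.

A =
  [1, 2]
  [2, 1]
A^⊗2 =
  [2, 3]
  [3, 2]

Each entry (A^⊗2)_ij equals the minimum over all length-2 walks i = v_0 → v_1 → … → v_2 = j of Σ_t A[v_t][v_{t+1}]. For example, for (i, j) = (0, 1) we minimise over 2 possible intermediate vertex sequences; the minimum is 3, attained along the walk 0 → 0 → 1.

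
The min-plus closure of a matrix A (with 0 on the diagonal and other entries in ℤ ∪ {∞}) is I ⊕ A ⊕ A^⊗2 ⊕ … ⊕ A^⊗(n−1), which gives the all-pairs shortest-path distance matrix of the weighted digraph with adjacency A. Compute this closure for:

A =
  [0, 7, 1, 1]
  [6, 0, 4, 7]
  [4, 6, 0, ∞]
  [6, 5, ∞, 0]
Closure =
  [0, 6, 1, 1]
  [6, 0, 4, 7]
  [4, 6, 0, 5]
  [6, 5, 7, 0]

This is the Floyd-Warshall all-pairs shortest-path computation. For each intermediate vertex k = 0, 1, …, 3, update dist[i][j] ← min(dist[i][j], dist[i][k] + dist[k][j]). The final matrix gives, for each (i, j), the minimum total weight of any directed path from i to j (possibly empty when i = j).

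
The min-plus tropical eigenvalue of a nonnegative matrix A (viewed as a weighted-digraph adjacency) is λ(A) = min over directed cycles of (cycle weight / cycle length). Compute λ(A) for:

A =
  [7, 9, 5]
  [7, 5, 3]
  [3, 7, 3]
λ(A) = 3

Enumerate directed cycles and compute their means (weight / length). Sample:
  cycle 0 → 0: weight = 7, length = 1, mean = 7/1 ≈ 7.000
  cycle 1 → 1: weight = 5, length = 1, mean = 5/1 ≈ 5.000
  cycle 2 → 2: weight = 3, length = 1, mean = 3/1 ≈ 3.000
  cycle 0 → 1 → 0: weight = 16, length = 2, mean = 16/2 ≈ 8.000
  cycle 0 → 2 → 0: weight = 8, length = 2, mean = 8/2 ≈ 4.000
  cycle 1 → 0 → 1: weight = 16, length = 2, mean = 16/2 ≈ 8.000
Minimum mean = 3.000, attained e.g. along the cycle 2 → 2 with weight 3 and length 1. So λ(A) = 3/1 = 3.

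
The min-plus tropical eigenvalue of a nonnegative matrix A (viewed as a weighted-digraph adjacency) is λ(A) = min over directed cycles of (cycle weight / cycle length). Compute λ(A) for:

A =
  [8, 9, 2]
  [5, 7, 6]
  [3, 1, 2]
λ(A) = 2

Enumerate directed cycles and compute their means (weight / length). Sample:
  cycle 0 → 0: weight = 8, length = 1, mean = 8/1 ≈ 8.000
  cycle 1 → 1: weight = 7, length = 1, mean = 7/1 ≈ 7.000
  cycle 2 → 2: weight = 2, length = 1, mean = 2/1 ≈ 2.000
  cycle 0 → 1 → 0: weight = 14, length = 2, mean = 14/2 ≈ 7.000
  cycle 0 → 2 → 0: weight = 5, length = 2, mean = 5/2 ≈ 2.500
  cycle 1 → 0 → 1: weight = 14, length = 2, mean = 14/2 ≈ 7.000
Minimum mean = 2.000, attained e.g. along the cycle 2 → 2 with weight 2 and length 1. So λ(A) = 2/1 = 2.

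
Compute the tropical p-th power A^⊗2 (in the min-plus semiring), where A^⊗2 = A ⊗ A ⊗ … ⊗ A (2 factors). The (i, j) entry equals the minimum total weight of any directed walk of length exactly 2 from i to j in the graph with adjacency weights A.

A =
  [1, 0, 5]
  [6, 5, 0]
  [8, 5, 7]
A^⊗2 =
  [2, 1, 0]
  [7, 5, 5]
  [9, 8, 5]

Each entry (A^⊗2)_ij equals the minimum over all length-2 walks i = v_0 → v_1 → … → v_2 = j of Σ_t A[v_t][v_{t+1}]. For example, for (i, j) = (0, 2) we minimise over 3 possible intermediate vertex sequences; the minimum is 0, attained along the walk 0 → 1 → 2.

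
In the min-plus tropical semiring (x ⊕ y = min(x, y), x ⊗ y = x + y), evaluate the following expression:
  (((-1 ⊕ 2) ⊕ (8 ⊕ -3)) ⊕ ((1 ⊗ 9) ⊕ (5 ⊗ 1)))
(((-1 ⊕ 2) ⊕ (8 ⊕ -3)) ⊕ ((1 ⊗ 9) ⊕ (5 ⊗ 1))) = -3

Expand innermost to outermost. Recall ⊕ takes the minimum of its arguments and ⊗ takes their sum. Working out the expression (((-1 ⊕ 2) ⊕ (8 ⊕ -3)) ⊕ ((1 ⊗ 9) ⊕ (5 ⊗ 1))) gives -3.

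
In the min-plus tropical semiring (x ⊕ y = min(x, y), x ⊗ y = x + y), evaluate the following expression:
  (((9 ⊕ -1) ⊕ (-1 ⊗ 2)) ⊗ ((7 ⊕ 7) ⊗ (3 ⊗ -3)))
(((9 ⊕ -1) ⊕ (-1 ⊗ 2)) ⊗ ((7 ⊕ 7) ⊗ (3 ⊗ -3))) = 6

Expand innermost to outermost. Recall ⊕ takes the minimum of its arguments and ⊗ takes their sum. Working out the expression (((9 ⊕ -1) ⊕ (-1 ⊗ 2)) ⊗ ((7 ⊕ 7) ⊗ (3 ⊗ -3))) gives 6.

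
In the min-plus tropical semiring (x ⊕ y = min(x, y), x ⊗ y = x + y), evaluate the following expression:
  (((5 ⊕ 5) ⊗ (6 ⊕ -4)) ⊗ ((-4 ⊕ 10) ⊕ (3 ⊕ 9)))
(((5 ⊕ 5) ⊗ (6 ⊕ -4)) ⊗ ((-4 ⊕ 10) ⊕ (3 ⊕ 9))) = -3

Expand innermost to outermost. Recall ⊕ takes the minimum of its arguments and ⊗ takes their sum. Working out the expression (((5 ⊕ 5) ⊗ (6 ⊕ -4)) ⊗ ((-4 ⊕ 10) ⊕ (3 ⊕ 9))) gives -3.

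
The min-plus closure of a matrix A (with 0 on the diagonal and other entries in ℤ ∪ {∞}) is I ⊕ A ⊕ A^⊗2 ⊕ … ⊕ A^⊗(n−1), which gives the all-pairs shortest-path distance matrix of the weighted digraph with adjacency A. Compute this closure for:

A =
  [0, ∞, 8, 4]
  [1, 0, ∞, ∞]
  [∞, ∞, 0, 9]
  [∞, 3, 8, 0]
Closure =
  [0, 7, 8, 4]
  [1, 0, 9, 5]
  [13, 12, 0, 9]
  [4, 3, 8, 0]

This is the Floyd-Warshall all-pairs shortest-path computation. For each intermediate vertex k = 0, 1, …, 3, update dist[i][j] ← min(dist[i][j], dist[i][k] + dist[k][j]). The final matrix gives, for each (i, j), the minimum total weight of any directed path from i to j (possibly empty when i = j).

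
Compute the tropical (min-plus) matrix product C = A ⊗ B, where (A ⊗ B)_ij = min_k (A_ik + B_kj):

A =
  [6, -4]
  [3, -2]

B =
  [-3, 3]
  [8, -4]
A ⊗ B =
  [3, -8]
  [0, -6]

Apply the min-plus product entry-by-entry:
  C[0][0] = min over k of (A[0][0] + B[0][0] = 6 + -3 = 3, A[0][1] + B[1][0] = -4 + 8 = 4) = 3 (attained at k = 0)
  C[0][1] = min over k of (A[0][0] + B[0][1] = 6 + 3 = 9, A[0][1] + B[1][1] = -4 + -4 = -8) = -8 (attained at k = 1)
  C[1][0] = min over k of (A[1][0] + B[0][0] = 3 + -3 = 0, A[1][1] + B[1][0] = -2 + 8 = 6) = 0 (attained at k = 0)
  C[1][1] = min over k of (A[1][0] + B[0][1] = 3 + 3 = 6, A[1][1] + B[1][1] = -2 + -4 = -6) = -6 (attained at k = 1)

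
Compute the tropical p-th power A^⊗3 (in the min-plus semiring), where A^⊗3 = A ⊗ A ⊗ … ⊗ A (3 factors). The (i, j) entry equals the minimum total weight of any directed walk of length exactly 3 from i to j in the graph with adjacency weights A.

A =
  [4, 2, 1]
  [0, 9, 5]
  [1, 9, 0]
A^⊗3 =
  [2, 4, 1]
  [2, 6, 1]
  [1, 3, 0]

Each entry (A^⊗3)_ij equals the minimum over all length-3 walks i = v_0 → v_1 → … → v_3 = j of Σ_t A[v_t][v_{t+1}]. For example, for (i, j) = (0, 2) we minimise over 9 possible intermediate vertex sequences; the minimum is 1, attained along the walk 0 → 2 → 2 → 2.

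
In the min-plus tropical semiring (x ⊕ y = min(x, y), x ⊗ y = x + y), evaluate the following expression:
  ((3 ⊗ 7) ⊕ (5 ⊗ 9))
((3 ⊗ 7) ⊕ (5 ⊗ 9)) = 10

Expand innermost to outermost. Recall ⊕ takes the minimum of its arguments and ⊗ takes their sum. Working out the expression ((3 ⊗ 7) ⊕ (5 ⊗ 9)) gives 10.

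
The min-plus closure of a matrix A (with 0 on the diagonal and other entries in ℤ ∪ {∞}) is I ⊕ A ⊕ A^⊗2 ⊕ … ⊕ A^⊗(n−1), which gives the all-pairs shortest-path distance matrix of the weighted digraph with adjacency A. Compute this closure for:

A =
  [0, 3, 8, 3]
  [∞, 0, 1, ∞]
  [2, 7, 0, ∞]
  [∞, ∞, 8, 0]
Closure =
  [0, 3, 4, 3]
  [3, 0, 1, 6]
  [2, 5, 0, 5]
  [10, 13, 8, 0]

This is the Floyd-Warshall all-pairs shortest-path computation. For each intermediate vertex k = 0, 1, …, 3, update dist[i][j] ← min(dist[i][j], dist[i][k] + dist[k][j]). The final matrix gives, for each (i, j), the minimum total weight of any directed path from i to j (possibly empty when i = j).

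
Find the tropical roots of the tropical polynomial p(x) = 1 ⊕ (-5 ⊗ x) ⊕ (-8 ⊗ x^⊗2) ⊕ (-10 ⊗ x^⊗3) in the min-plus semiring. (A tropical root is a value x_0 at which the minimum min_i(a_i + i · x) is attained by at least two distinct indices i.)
Roots: {2, 3, 6}

Each tropical root is a break point of the lower envelope of the lines y = a_i + i · x (there are 4 lines, with slopes 0, 1, ..., 3). Only the lines that attain the minimum somewhere contribute to roots; other lines are dominated. Here the surviving (envelope) indices are i = 3, i = 2, i = 1, i = 0.
Intersections between consecutive envelope lines give the roots: for adjacent envelope indices i < j the intersection is x = (a_i − a_j) / (j − i). Reading off the sorted break points: {2, 3, 6}.
Verification: at each break x_0, at least two indices attain the minimum of min_i(a_i + i · x_0).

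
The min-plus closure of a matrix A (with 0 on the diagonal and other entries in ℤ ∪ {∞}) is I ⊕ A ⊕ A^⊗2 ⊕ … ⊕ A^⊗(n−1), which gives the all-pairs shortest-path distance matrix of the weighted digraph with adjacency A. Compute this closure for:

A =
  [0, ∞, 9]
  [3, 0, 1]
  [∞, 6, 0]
Closure =
  [0, 15, 9]
  [3, 0, 1]
  [9, 6, 0]

This is the Floyd-Warshall all-pairs shortest-path computation. For each intermediate vertex k = 0, 1, …, 2, update dist[i][j] ← min(dist[i][j], dist[i][k] + dist[k][j]). The final matrix gives, for each (i, j), the minimum total weight of any directed path from i to j (possibly empty when i = j).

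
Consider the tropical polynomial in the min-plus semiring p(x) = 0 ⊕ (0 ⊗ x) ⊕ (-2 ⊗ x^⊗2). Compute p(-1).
p(-1) = -4

A tropical monomial a ⊗ x^⊗i evaluates to a + i · x. Evaluating each term at x = -1:
  Term 0 contributes 0 + 0 · -1 = 0
  Term 1 contributes 0 + 1 · -1 = -1
  Term 2 contributes -2 + 2 · -1 = -4
p(-1) = ⊕ of these = min[0, -1, -4] = -4.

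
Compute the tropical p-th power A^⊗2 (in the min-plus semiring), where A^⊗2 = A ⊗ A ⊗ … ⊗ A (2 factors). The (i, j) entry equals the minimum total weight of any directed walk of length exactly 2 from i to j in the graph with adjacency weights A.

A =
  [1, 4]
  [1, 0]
A^⊗2 =
  [2, 4]
  [1, 0]

Each entry (A^⊗2)_ij equals the minimum over all length-2 walks i = v_0 → v_1 → … → v_2 = j of Σ_t A[v_t][v_{t+1}]. For example, for (i, j) = (0, 1) we minimise over 2 possible intermediate vertex sequences; the minimum is 4, attained along the walk 0 → 1 → 1.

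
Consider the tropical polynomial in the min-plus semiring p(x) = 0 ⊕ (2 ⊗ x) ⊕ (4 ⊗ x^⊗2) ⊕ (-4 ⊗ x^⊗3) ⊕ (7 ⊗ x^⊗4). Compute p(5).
p(5) = 0

A tropical monomial a ⊗ x^⊗i evaluates to a + i · x. Evaluating each term at x = 5:
  Term 0 contributes 0 + 0 · 5 = 0
  Term 1 contributes 2 + 1 · 5 = 7
  Term 2 contributes 4 + 2 · 5 = 14
  Term 3 contributes -4 + 3 · 5 = 11
  Term 4 contributes 7 + 4 · 5 = 27
p(5) = ⊕ of these = min[0, 7, 14, 11, 27] = 0.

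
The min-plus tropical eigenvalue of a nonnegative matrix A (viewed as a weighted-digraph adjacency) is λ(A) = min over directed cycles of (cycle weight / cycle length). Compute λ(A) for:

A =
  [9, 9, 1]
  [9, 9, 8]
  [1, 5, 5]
λ(A) = 1

Enumerate directed cycles and compute their means (weight / length). Sample:
  cycle 0 → 0: weight = 9, length = 1, mean = 9/1 ≈ 9.000
  cycle 1 → 1: weight = 9, length = 1, mean = 9/1 ≈ 9.000
  cycle 2 → 2: weight = 5, length = 1, mean = 5/1 ≈ 5.000
  cycle 0 → 1 → 0: weight = 18, length = 2, mean = 18/2 ≈ 9.000
  cycle 0 → 2 → 0: weight = 2, length = 2, mean = 2/2 ≈ 1.000
  cycle 1 → 0 → 1: weight = 18, length = 2, mean = 18/2 ≈ 9.000
Minimum mean = 1.000, attained e.g. along the cycle 0 → 2 → 0 with weight 2 and length 2. So λ(A) = 2/2 = 1.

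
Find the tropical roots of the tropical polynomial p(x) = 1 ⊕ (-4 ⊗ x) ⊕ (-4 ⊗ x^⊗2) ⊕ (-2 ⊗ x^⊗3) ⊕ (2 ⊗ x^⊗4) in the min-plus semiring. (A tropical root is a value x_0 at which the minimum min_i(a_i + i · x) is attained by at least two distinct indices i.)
Roots: {-4, -2, 0, 5}

Each tropical root is a break point of the lower envelope of the lines y = a_i + i · x (there are 5 lines, with slopes 0, 1, ..., 4). Only the lines that attain the minimum somewhere contribute to roots; other lines are dominated. Here the surviving (envelope) indices are i = 4, i = 3, i = 2, i = 1, i = 0.
Intersections between consecutive envelope lines give the roots: for adjacent envelope indices i < j the intersection is x = (a_i − a_j) / (j − i). Reading off the sorted break points: {-4, -2, 0, 5}.
Verification: at each break x_0, at least two indices attain the minimum of min_i(a_i + i · x_0).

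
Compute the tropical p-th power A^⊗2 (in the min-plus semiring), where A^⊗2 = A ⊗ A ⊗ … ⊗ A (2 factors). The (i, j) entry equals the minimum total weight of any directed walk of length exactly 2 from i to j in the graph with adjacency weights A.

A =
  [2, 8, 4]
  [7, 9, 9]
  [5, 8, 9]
A^⊗2 =
  [4, 10, 6]
  [9, 15, 11]
  [7, 13, 9]

Each entry (A^⊗2)_ij equals the minimum over all length-2 walks i = v_0 → v_1 → … → v_2 = j of Σ_t A[v_t][v_{t+1}]. For example, for (i, j) = (0, 2) we minimise over 3 possible intermediate vertex sequences; the minimum is 6, attained along the walk 0 → 0 → 2.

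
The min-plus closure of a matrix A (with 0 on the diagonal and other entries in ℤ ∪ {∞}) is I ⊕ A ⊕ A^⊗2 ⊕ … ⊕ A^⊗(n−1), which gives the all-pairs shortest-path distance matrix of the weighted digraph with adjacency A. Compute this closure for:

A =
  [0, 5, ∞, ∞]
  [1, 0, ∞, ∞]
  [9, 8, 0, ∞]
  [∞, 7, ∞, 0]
Closure =
  [0, 5, ∞, ∞]
  [1, 0, ∞, ∞]
  [9, 8, 0, ∞]
  [8, 7, ∞, 0]

This is the Floyd-Warshall all-pairs shortest-path computation. For each intermediate vertex k = 0, 1, …, 3, update dist[i][j] ← min(dist[i][j], dist[i][k] + dist[k][j]). The final matrix gives, for each (i, j), the minimum total weight of any directed path from i to j (possibly empty when i = j).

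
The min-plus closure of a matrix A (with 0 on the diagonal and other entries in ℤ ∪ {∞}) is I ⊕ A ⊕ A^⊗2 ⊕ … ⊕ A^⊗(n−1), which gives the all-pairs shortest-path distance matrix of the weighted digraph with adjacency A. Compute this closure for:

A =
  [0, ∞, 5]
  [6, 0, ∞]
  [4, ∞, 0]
Closure =
  [0, ∞, 5]
  [6, 0, 11]
  [4, ∞, 0]

This is the Floyd-Warshall all-pairs shortest-path computation. For each intermediate vertex k = 0, 1, …, 2, update dist[i][j] ← min(dist[i][j], dist[i][k] + dist[k][j]). The final matrix gives, for each (i, j), the minimum total weight of any directed path from i to j (possibly empty when i = j).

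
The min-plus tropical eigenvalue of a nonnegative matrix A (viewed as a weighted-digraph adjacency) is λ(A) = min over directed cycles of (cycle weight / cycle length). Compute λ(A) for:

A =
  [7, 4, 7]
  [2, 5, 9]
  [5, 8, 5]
λ(A) = 3

Enumerate directed cycles and compute their means (weight / length). Sample:
  cycle 0 → 0: weight = 7, length = 1, mean = 7/1 ≈ 7.000
  cycle 1 → 1: weight = 5, length = 1, mean = 5/1 ≈ 5.000
  cycle 2 → 2: weight = 5, length = 1, mean = 5/1 ≈ 5.000
  cycle 0 → 1 → 0: weight = 6, length = 2, mean = 6/2 ≈ 3.000
  cycle 0 → 2 → 0: weight = 12, length = 2, mean = 12/2 ≈ 6.000
  cycle 1 → 0 → 1: weight = 6, length = 2, mean = 6/2 ≈ 3.000
Minimum mean = 3.000, attained e.g. along the cycle 0 → 1 → 0 with weight 6 and length 2. So λ(A) = 6/2 = 3.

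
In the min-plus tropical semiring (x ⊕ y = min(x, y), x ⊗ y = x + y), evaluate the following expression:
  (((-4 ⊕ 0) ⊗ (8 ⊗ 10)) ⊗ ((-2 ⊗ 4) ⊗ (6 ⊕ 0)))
(((-4 ⊕ 0) ⊗ (8 ⊗ 10)) ⊗ ((-2 ⊗ 4) ⊗ (6 ⊕ 0))) = 16

Expand innermost to outermost. Recall ⊕ takes the minimum of its arguments and ⊗ takes their sum. Working out the expression (((-4 ⊕ 0) ⊗ (8 ⊗ 10)) ⊗ ((-2 ⊗ 4) ⊗ (6 ⊕ 0))) gives 16.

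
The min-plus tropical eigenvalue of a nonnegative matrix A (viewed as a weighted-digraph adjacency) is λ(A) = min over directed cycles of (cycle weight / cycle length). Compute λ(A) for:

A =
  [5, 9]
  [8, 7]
λ(A) = 5

Enumerate directed cycles and compute their means (weight / length). Sample:
  cycle 0 → 0: weight = 5, length = 1, mean = 5/1 ≈ 5.000
  cycle 1 → 1: weight = 7, length = 1, mean = 7/1 ≈ 7.000
  cycle 0 → 1 → 0: weight = 17, length = 2, mean = 17/2 ≈ 8.500
  cycle 1 → 0 → 1: weight = 17, length = 2, mean = 17/2 ≈ 8.500
Minimum mean = 5.000, attained e.g. along the cycle 0 → 0 with weight 5 and length 1. So λ(A) = 5/1 = 5.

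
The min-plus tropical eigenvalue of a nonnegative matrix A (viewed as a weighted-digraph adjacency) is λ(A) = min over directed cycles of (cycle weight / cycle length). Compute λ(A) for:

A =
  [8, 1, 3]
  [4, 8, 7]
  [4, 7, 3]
λ(A) = 5/2

Enumerate directed cycles and compute their means (weight / length). Sample:
  cycle 0 → 0: weight = 8, length = 1, mean = 8/1 ≈ 8.000
  cycle 1 → 1: weight = 8, length = 1, mean = 8/1 ≈ 8.000
  cycle 2 → 2: weight = 3, length = 1, mean = 3/1 ≈ 3.000
  cycle 0 → 1 → 0: weight = 5, length = 2, mean = 5/2 ≈ 2.500
  cycle 0 → 2 → 0: weight = 7, length = 2, mean = 7/2 ≈ 3.500
  cycle 1 → 0 → 1: weight = 5, length = 2, mean = 5/2 ≈ 2.500
Minimum mean = 2.500, attained e.g. along the cycle 0 → 1 → 0 with weight 5 and length 2. So λ(A) = 5/2 = 5/2.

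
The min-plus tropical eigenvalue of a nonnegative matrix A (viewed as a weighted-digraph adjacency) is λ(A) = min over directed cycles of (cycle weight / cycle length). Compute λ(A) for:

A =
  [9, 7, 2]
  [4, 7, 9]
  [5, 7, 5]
λ(A) = 7/2

Enumerate directed cycles and compute their means (weight / length). Sample:
  cycle 0 → 0: weight = 9, length = 1, mean = 9/1 ≈ 9.000
  cycle 1 → 1: weight = 7, length = 1, mean = 7/1 ≈ 7.000
  cycle 2 → 2: weight = 5, length = 1, mean = 5/1 ≈ 5.000
  cycle 0 → 1 → 0: weight = 11, length = 2, mean = 11/2 ≈ 5.500
  cycle 0 → 2 → 0: weight = 7, length = 2, mean = 7/2 ≈ 3.500
  cycle 1 → 0 → 1: weight = 11, length = 2, mean = 11/2 ≈ 5.500
Minimum mean = 3.500, attained e.g. along the cycle 0 → 2 → 0 with weight 7 and length 2. So λ(A) = 7/2 = 7/2.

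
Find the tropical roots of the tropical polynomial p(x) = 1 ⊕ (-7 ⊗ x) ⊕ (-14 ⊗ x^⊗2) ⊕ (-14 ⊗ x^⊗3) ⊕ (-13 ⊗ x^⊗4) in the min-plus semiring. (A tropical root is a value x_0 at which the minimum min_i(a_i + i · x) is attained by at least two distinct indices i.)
Roots: {-1, 0, 7, 8}

Each tropical root is a break point of the lower envelope of the lines y = a_i + i · x (there are 5 lines, with slopes 0, 1, ..., 4). Only the lines that attain the minimum somewhere contribute to roots; other lines are dominated. Here the surviving (envelope) indices are i = 4, i = 3, i = 2, i = 1, i = 0.
Intersections between consecutive envelope lines give the roots: for adjacent envelope indices i < j the intersection is x = (a_i − a_j) / (j − i). Reading off the sorted break points: {-1, 0, 7, 8}.
Verification: at each break x_0, at least two indices attain the minimum of min_i(a_i + i · x_0).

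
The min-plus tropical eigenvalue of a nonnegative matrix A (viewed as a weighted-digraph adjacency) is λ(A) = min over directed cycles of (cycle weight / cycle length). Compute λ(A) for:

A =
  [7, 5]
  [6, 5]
λ(A) = 5

Enumerate directed cycles and compute their means (weight / length). Sample:
  cycle 0 → 0: weight = 7, length = 1, mean = 7/1 ≈ 7.000
  cycle 1 → 1: weight = 5, length = 1, mean = 5/1 ≈ 5.000
  cycle 0 → 1 → 0: weight = 11, length = 2, mean = 11/2 ≈ 5.500
  cycle 1 → 0 → 1: weight = 11, length = 2, mean = 11/2 ≈ 5.500
Minimum mean = 5.000, attained e.g. along the cycle 1 → 1 with weight 5 and length 1. So λ(A) = 5/1 = 5.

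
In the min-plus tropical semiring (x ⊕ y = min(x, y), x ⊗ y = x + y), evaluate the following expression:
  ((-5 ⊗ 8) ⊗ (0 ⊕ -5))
((-5 ⊗ 8) ⊗ (0 ⊕ -5)) = -2

Expand innermost to outermost. Recall ⊕ takes the minimum of its arguments and ⊗ takes their sum. Working out the expression ((-5 ⊗ 8) ⊗ (0 ⊕ -5)) gives -2.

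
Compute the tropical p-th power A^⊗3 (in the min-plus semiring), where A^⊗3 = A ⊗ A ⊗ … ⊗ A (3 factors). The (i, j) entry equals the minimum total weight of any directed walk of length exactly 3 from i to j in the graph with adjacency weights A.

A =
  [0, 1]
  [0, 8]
A^⊗3 =
  [0, 1]
  [0, 1]

Each entry (A^⊗3)_ij equals the minimum over all length-3 walks i = v_0 → v_1 → … → v_3 = j of Σ_t A[v_t][v_{t+1}]. For example, for (i, j) = (0, 1) we minimise over 4 possible intermediate vertex sequences; the minimum is 1, attained along the walk 0 → 0 → 0 → 1.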